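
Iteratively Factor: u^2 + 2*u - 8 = (u - 2)*(u + 4)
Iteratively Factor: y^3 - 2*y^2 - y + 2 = (y - 2)*(y^2 - 1) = (y - 2)*(y + 1)*(y - 1)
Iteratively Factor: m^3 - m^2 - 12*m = (m + 3)*(m^2 - 4*m) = m*(m + 3)*(m - 4)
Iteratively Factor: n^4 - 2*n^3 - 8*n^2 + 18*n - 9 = (n - 3)*(n^3 + n^2 - 5*n + 3) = (n - 3)*(n - 1)*(n^2 + 2*n - 3) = (n - 3)*(n - 1)^2*(n + 3)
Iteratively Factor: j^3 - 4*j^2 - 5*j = (j + 1)*(j^2 - 5*j) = j*(j + 1)*(j - 5)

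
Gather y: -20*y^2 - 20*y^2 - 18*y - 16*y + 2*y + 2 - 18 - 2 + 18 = -40*y^2 - 32*y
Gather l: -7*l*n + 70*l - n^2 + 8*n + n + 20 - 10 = l*(70 - 7*n) - n^2 + 9*n + 10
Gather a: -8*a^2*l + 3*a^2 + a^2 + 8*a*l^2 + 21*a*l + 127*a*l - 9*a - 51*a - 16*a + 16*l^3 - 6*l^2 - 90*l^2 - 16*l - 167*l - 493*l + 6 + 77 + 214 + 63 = a^2*(4 - 8*l) + a*(8*l^2 + 148*l - 76) + 16*l^3 - 96*l^2 - 676*l + 360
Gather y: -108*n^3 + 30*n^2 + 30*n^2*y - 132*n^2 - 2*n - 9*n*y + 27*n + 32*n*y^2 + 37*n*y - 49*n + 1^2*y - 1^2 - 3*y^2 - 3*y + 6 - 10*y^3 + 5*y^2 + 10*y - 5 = -108*n^3 - 102*n^2 - 24*n - 10*y^3 + y^2*(32*n + 2) + y*(30*n^2 + 28*n + 8)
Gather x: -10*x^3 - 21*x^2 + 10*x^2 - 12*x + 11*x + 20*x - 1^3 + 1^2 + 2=-10*x^3 - 11*x^2 + 19*x + 2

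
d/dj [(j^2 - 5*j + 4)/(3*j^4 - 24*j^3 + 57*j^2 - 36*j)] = (3 - 2*j)/(3*j^2*(j^2 - 6*j + 9))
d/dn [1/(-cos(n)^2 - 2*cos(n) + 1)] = -2*(cos(n) + 1)*sin(n)/(sin(n)^2 - 2*cos(n))^2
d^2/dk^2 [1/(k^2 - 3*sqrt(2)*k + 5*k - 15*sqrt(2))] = 2*(-k^2 - 5*k + 3*sqrt(2)*k + (2*k - 3*sqrt(2) + 5)^2 + 15*sqrt(2))/(k^2 - 3*sqrt(2)*k + 5*k - 15*sqrt(2))^3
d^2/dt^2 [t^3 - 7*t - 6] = 6*t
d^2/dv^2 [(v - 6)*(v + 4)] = 2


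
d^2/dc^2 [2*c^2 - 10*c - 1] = 4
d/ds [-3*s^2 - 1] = -6*s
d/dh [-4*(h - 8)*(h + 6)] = 8 - 8*h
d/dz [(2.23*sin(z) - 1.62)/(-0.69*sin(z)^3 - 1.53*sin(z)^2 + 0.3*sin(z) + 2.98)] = (3.0774*sin(z)^3 + 0.0585*sin(z)^2 - 4.9572*sin(z) + 7.1314)*cos(z)/(0.4761*sin(z)^6 + 2.1114*sin(z)^5 + 1.9269*sin(z)^4 - 5.0304*sin(z)^3 - 9.0288*sin(z)^2 + 1.788*sin(z) + 8.8804)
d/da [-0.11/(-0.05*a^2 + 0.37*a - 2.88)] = (0.0407 - 0.011*a)/(0.05*a^2 - 0.37*a + 2.88)^2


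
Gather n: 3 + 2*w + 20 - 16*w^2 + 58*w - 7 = -16*w^2 + 60*w + 16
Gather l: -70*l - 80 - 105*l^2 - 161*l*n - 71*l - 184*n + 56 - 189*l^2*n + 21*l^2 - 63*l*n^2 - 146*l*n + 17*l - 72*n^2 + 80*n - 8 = l^2*(-189*n - 84) + l*(-63*n^2 - 307*n - 124) - 72*n^2 - 104*n - 32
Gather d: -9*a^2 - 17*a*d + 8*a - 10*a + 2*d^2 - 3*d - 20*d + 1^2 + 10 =-9*a^2 - 2*a + 2*d^2 + d*(-17*a - 23) + 11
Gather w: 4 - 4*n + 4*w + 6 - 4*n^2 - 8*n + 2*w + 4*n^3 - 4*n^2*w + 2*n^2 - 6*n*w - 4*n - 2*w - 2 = 4*n^3 - 2*n^2 - 16*n + w*(-4*n^2 - 6*n + 4) + 8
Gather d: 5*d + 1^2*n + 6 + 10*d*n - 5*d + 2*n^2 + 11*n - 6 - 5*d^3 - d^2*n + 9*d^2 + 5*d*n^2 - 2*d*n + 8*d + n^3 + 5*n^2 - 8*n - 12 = -5*d^3 + d^2*(9 - n) + d*(5*n^2 + 8*n + 8) + n^3 + 7*n^2 + 4*n - 12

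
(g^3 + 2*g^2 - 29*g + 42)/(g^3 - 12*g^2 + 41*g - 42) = (g + 7)/(g - 7)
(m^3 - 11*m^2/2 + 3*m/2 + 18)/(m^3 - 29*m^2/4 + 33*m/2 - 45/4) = 2*(2*m^2 - 5*m - 12)/(4*m^2 - 17*m + 15)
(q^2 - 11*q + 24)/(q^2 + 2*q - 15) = (q - 8)/(q + 5)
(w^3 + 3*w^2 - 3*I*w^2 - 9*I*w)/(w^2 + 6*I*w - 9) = w*(w^2 + 3*w*(1 - I) - 9*I)/(w^2 + 6*I*w - 9)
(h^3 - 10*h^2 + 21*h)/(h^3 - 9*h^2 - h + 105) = h*(h - 3)/(h^2 - 2*h - 15)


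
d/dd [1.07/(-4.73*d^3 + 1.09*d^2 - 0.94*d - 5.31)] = (15.1833*d^2 - 2.3326*d + 1.0058)/(4.73*d^3 - 1.09*d^2 + 0.94*d + 5.31)^2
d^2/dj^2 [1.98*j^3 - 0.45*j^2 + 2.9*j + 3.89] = 11.88*j - 0.9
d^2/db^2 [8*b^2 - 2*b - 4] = 16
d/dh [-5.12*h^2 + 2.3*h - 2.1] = 2.3 - 10.24*h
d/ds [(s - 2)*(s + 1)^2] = 3*s^2 - 3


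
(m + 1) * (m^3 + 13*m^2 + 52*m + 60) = m^4 + 14*m^3 + 65*m^2 + 112*m + 60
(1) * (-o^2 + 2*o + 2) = -o^2 + 2*o + 2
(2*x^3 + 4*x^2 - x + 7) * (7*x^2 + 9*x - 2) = 14*x^5 + 46*x^4 + 25*x^3 + 32*x^2 + 65*x - 14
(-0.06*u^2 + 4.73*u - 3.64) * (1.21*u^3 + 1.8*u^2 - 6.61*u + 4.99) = -0.0726*u^5 + 5.6153*u^4 + 4.5062*u^3 - 38.1167*u^2 + 47.6631*u - 18.1636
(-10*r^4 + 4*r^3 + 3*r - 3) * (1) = -10*r^4 + 4*r^3 + 3*r - 3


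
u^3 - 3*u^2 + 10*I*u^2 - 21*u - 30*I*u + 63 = (u - 3)*(u + 3*I)*(u + 7*I)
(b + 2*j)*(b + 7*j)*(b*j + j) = b^3*j + 9*b^2*j^2 + b^2*j + 14*b*j^3 + 9*b*j^2 + 14*j^3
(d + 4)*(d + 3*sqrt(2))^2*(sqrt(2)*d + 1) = sqrt(2)*d^4 + 4*sqrt(2)*d^3 + 13*d^3 + 24*sqrt(2)*d^2 + 52*d^2 + 18*d + 96*sqrt(2)*d + 72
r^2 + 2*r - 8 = (r - 2)*(r + 4)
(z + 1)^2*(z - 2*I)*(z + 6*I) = z^4 + 2*z^3 + 4*I*z^3 + 13*z^2 + 8*I*z^2 + 24*z + 4*I*z + 12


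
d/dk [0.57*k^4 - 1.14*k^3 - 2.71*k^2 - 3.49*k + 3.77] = 2.28*k^3 - 3.42*k^2 - 5.42*k - 3.49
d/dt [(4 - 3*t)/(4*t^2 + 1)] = (12*t^2 - 32*t - 3)/(16*t^4 + 8*t^2 + 1)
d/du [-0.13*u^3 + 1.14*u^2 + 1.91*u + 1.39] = -0.39*u^2 + 2.28*u + 1.91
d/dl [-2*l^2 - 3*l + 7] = -4*l - 3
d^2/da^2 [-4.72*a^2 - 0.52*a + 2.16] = -9.44000000000000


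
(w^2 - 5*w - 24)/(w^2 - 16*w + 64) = (w + 3)/(w - 8)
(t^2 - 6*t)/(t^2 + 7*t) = (t - 6)/(t + 7)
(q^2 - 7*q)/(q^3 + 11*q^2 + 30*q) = (q - 7)/(q^2 + 11*q + 30)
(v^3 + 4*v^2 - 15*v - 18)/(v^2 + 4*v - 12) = (v^2 - 2*v - 3)/(v - 2)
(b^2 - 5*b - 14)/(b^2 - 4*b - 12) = (b - 7)/(b - 6)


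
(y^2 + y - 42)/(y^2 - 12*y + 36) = (y + 7)/(y - 6)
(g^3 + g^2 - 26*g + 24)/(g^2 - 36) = (g^2 - 5*g + 4)/(g - 6)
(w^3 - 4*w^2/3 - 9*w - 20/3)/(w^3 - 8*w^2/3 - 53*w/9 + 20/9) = 3*(w + 1)/(3*w - 1)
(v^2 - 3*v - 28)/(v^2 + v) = (v^2 - 3*v - 28)/(v*(v + 1))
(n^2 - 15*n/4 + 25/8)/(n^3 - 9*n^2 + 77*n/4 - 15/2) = (4*n - 5)/(2*(2*n^2 - 13*n + 6))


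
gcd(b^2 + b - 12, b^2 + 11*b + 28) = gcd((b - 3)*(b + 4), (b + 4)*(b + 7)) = b + 4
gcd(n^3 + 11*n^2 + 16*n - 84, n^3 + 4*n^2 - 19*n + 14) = n^2 + 5*n - 14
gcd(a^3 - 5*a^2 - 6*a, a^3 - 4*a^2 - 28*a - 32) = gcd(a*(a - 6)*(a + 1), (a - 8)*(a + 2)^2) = 1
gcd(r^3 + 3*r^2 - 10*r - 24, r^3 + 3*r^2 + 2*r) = r + 2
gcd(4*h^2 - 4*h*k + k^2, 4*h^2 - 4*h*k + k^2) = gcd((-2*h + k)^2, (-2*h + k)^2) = 4*h^2 - 4*h*k + k^2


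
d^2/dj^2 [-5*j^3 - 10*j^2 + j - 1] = -30*j - 20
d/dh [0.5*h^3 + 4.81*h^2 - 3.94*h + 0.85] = 1.5*h^2 + 9.62*h - 3.94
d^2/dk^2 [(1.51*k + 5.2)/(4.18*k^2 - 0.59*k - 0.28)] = ((-37.8708*k - 41.6902)*(-4.18*k^2 + 0.59*k + 0.28) - (1.51*k + 5.2)*(8.36*k - 0.59)*(16.72*k - 1.18))/(-4.18*k^2 + 0.59*k + 0.28)^3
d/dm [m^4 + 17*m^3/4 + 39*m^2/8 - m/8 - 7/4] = 4*m^3 + 51*m^2/4 + 39*m/4 - 1/8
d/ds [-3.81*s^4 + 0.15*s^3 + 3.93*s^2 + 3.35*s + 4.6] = -15.24*s^3 + 0.45*s^2 + 7.86*s + 3.35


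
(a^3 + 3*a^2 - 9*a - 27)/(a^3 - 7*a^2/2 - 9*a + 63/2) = 2*(a + 3)/(2*a - 7)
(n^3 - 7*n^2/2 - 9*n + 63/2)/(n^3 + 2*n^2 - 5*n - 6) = (n^2 - 13*n/2 + 21/2)/(n^2 - n - 2)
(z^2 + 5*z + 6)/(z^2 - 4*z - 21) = (z + 2)/(z - 7)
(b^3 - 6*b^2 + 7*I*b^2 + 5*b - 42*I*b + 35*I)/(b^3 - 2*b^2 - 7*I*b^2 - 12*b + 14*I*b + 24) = (b^3 + b^2*(-6 + 7*I) + b*(5 - 42*I) + 35*I)/(b^3 + b^2*(-2 - 7*I) + b*(-12 + 14*I) + 24)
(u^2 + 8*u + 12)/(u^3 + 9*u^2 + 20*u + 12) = 1/(u + 1)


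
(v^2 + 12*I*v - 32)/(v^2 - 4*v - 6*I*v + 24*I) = (v^2 + 12*I*v - 32)/(v^2 - 4*v - 6*I*v + 24*I)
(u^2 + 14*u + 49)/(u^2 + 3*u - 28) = (u + 7)/(u - 4)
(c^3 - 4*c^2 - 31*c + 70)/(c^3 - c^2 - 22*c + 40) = (c - 7)/(c - 4)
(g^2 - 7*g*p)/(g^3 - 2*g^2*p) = (g - 7*p)/(g*(g - 2*p))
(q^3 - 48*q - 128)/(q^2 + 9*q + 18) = (q^3 - 48*q - 128)/(q^2 + 9*q + 18)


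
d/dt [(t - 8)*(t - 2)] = 2*t - 10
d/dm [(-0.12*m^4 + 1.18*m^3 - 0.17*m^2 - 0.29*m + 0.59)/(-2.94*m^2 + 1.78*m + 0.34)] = (0.7056*m^5 - 4.11*m^4 + 4.0376*m^3 + 0.0484*m^2 + 3.3536*m - 1.1488)/(8.6436*m^4 - 10.4664*m^3 + 1.1692*m^2 + 1.2104*m + 0.1156)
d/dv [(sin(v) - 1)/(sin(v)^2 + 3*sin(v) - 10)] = (2*sin(v) + cos(v)^2 - 8)*cos(v)/(sin(v)^2 + 3*sin(v) - 10)^2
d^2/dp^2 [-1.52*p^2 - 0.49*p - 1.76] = -3.04000000000000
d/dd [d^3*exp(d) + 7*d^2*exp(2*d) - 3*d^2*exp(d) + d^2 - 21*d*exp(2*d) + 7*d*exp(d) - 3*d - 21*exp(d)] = d^3*exp(d) + 14*d^2*exp(2*d) - 28*d*exp(2*d) + d*exp(d) + 2*d - 21*exp(2*d) - 14*exp(d) - 3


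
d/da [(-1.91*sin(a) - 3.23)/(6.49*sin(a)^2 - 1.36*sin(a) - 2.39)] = (12.3959*sin(a)^2 + 41.9254*sin(a) + 0.172099999999999)*cos(a)/(42.1201*sin(a)^4 - 17.6528*sin(a)^3 - 29.1726*sin(a)^2 + 6.5008*sin(a) + 5.7121)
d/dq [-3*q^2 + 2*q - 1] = 2 - 6*q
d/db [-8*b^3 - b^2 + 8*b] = -24*b^2 - 2*b + 8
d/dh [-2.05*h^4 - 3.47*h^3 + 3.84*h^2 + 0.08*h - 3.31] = -8.2*h^3 - 10.41*h^2 + 7.68*h + 0.08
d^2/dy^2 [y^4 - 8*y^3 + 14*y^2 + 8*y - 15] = 12*y^2 - 48*y + 28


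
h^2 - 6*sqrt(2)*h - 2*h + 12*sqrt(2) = (h - 2)*(h - 6*sqrt(2))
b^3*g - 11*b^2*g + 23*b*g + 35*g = (b - 7)*(b - 5)*(b*g + g)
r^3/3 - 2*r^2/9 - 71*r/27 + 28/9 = (r/3 + 1)*(r - 7/3)*(r - 4/3)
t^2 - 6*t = t*(t - 6)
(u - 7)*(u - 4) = u^2 - 11*u + 28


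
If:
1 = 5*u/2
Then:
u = 2/5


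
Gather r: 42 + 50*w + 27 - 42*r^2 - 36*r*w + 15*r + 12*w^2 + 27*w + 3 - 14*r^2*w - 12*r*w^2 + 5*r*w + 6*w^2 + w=r^2*(-14*w - 42) + r*(-12*w^2 - 31*w + 15) + 18*w^2 + 78*w + 72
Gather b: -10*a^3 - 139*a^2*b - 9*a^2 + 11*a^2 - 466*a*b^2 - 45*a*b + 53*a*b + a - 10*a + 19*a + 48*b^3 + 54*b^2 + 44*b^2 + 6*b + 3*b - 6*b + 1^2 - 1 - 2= -10*a^3 + 2*a^2 + 10*a + 48*b^3 + b^2*(98 - 466*a) + b*(-139*a^2 + 8*a + 3) - 2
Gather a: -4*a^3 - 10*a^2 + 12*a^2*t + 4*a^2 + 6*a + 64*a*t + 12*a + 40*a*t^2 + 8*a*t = -4*a^3 + a^2*(12*t - 6) + a*(40*t^2 + 72*t + 18)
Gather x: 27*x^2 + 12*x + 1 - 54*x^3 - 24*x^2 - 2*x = -54*x^3 + 3*x^2 + 10*x + 1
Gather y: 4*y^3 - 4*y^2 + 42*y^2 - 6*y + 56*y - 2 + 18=4*y^3 + 38*y^2 + 50*y + 16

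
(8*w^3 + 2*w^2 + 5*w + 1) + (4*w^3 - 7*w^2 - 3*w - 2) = 12*w^3 - 5*w^2 + 2*w - 1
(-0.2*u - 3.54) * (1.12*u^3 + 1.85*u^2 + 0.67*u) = -0.224*u^4 - 4.3348*u^3 - 6.683*u^2 - 2.3718*u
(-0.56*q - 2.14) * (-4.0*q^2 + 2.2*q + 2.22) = 2.24*q^3 + 7.328*q^2 - 5.9512*q - 4.7508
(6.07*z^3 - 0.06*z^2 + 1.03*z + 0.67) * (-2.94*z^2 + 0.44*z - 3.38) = -17.8458*z^5 + 2.8472*z^4 - 23.5712*z^3 - 1.3138*z^2 - 3.1866*z - 2.2646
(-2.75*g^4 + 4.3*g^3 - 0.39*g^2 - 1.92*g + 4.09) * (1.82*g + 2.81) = -5.005*g^5 + 0.0984999999999996*g^4 + 11.3732*g^3 - 4.5903*g^2 + 2.0486*g + 11.4929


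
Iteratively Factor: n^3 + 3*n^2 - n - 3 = (n - 1)*(n^2 + 4*n + 3) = (n - 1)*(n + 3)*(n + 1)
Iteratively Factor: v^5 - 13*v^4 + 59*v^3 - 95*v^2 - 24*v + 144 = (v - 3)*(v^4 - 10*v^3 + 29*v^2 - 8*v - 48) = (v - 3)*(v + 1)*(v^3 - 11*v^2 + 40*v - 48) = (v - 4)*(v - 3)*(v + 1)*(v^2 - 7*v + 12) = (v - 4)*(v - 3)^2*(v + 1)*(v - 4)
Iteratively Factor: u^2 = (u)*(u)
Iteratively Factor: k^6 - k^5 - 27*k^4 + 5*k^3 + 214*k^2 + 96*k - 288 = (k + 3)*(k^5 - 4*k^4 - 15*k^3 + 50*k^2 + 64*k - 96) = (k + 3)^2*(k^4 - 7*k^3 + 6*k^2 + 32*k - 32) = (k - 4)*(k + 3)^2*(k^3 - 3*k^2 - 6*k + 8) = (k - 4)^2*(k + 3)^2*(k^2 + k - 2) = (k - 4)^2*(k + 2)*(k + 3)^2*(k - 1)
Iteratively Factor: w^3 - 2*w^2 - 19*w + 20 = (w - 5)*(w^2 + 3*w - 4) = (w - 5)*(w - 1)*(w + 4)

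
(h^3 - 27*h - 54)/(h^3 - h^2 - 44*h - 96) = (h^2 - 3*h - 18)/(h^2 - 4*h - 32)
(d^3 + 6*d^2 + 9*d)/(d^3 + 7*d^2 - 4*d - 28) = d*(d^2 + 6*d + 9)/(d^3 + 7*d^2 - 4*d - 28)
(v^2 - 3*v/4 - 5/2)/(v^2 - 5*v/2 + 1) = (4*v + 5)/(2*(2*v - 1))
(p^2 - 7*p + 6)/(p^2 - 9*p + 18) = (p - 1)/(p - 3)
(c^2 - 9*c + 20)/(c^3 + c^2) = (c^2 - 9*c + 20)/(c^2*(c + 1))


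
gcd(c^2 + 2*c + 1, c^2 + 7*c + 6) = c + 1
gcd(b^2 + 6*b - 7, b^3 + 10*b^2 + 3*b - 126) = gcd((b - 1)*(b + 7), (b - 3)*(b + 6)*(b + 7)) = b + 7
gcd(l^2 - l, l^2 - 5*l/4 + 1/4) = l - 1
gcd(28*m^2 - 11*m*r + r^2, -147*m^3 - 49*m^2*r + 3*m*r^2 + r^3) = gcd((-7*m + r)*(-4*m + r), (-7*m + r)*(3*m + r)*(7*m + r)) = -7*m + r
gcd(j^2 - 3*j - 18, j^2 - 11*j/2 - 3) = j - 6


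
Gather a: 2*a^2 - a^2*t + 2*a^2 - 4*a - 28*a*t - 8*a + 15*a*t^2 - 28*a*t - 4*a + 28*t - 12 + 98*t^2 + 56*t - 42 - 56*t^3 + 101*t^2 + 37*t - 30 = a^2*(4 - t) + a*(15*t^2 - 56*t - 16) - 56*t^3 + 199*t^2 + 121*t - 84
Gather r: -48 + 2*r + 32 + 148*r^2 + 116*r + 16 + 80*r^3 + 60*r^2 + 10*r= 80*r^3 + 208*r^2 + 128*r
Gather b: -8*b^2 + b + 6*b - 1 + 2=-8*b^2 + 7*b + 1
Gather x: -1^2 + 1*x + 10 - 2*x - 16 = -x - 7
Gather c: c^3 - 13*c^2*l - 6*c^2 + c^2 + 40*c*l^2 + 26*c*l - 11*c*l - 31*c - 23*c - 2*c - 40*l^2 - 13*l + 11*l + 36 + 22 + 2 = c^3 + c^2*(-13*l - 5) + c*(40*l^2 + 15*l - 56) - 40*l^2 - 2*l + 60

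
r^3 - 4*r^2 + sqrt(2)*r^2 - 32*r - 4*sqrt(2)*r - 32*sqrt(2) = (r - 8)*(r + 4)*(r + sqrt(2))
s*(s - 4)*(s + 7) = s^3 + 3*s^2 - 28*s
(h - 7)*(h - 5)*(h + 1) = h^3 - 11*h^2 + 23*h + 35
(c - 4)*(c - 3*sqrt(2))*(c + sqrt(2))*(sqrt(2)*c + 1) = sqrt(2)*c^4 - 4*sqrt(2)*c^3 - 3*c^3 - 8*sqrt(2)*c^2 + 12*c^2 - 6*c + 32*sqrt(2)*c + 24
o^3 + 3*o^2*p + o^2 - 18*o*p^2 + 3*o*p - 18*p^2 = (o + 1)*(o - 3*p)*(o + 6*p)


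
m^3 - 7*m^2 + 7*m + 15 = (m - 5)*(m - 3)*(m + 1)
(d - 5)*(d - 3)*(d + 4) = d^3 - 4*d^2 - 17*d + 60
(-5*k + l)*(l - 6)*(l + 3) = -5*k*l^2 + 15*k*l + 90*k + l^3 - 3*l^2 - 18*l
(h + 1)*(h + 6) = h^2 + 7*h + 6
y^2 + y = y*(y + 1)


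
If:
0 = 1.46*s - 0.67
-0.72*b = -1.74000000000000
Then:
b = 2.42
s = 0.46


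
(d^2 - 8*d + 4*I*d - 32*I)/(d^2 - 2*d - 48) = (d + 4*I)/(d + 6)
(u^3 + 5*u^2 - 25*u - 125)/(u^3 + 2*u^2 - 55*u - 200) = (u - 5)/(u - 8)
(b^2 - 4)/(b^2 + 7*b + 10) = (b - 2)/(b + 5)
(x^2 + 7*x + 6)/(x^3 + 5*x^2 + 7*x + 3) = (x + 6)/(x^2 + 4*x + 3)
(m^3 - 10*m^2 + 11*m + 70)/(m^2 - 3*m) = (m^3 - 10*m^2 + 11*m + 70)/(m*(m - 3))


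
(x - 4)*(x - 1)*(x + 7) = x^3 + 2*x^2 - 31*x + 28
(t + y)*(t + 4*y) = t^2 + 5*t*y + 4*y^2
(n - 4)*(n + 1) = n^2 - 3*n - 4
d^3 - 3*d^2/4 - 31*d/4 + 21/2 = (d - 2)*(d - 7/4)*(d + 3)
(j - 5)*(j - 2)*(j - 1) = j^3 - 8*j^2 + 17*j - 10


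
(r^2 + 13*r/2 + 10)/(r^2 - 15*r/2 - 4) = (2*r^2 + 13*r + 20)/(2*r^2 - 15*r - 8)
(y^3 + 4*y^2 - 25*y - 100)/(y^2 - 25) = y + 4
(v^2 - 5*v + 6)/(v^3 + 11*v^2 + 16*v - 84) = (v - 3)/(v^2 + 13*v + 42)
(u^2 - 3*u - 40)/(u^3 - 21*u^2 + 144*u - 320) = (u + 5)/(u^2 - 13*u + 40)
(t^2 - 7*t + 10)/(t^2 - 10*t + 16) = (t - 5)/(t - 8)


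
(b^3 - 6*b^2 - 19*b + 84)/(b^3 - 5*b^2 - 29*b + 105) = (b + 4)/(b + 5)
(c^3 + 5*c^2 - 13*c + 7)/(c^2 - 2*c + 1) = c + 7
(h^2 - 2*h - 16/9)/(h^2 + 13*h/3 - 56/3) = (h + 2/3)/(h + 7)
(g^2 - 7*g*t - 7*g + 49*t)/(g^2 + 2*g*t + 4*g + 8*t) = (g^2 - 7*g*t - 7*g + 49*t)/(g^2 + 2*g*t + 4*g + 8*t)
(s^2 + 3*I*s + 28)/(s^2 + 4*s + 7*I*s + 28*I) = (s - 4*I)/(s + 4)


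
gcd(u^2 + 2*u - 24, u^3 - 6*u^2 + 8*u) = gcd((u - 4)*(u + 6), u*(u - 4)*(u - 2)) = u - 4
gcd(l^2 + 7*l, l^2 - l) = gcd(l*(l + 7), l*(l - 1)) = l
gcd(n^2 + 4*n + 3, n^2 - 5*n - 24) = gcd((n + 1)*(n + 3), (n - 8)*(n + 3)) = n + 3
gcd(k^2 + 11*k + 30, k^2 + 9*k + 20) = k + 5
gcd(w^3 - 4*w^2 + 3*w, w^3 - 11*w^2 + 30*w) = w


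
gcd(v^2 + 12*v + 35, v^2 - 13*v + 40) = 1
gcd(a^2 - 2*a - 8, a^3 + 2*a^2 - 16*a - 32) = a^2 - 2*a - 8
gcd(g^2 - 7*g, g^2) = g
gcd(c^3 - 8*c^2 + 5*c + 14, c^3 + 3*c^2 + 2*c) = c + 1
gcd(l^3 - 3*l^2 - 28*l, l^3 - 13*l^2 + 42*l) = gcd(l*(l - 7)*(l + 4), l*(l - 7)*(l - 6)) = l^2 - 7*l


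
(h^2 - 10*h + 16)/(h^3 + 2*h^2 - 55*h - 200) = (h - 2)/(h^2 + 10*h + 25)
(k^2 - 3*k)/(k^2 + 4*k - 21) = k/(k + 7)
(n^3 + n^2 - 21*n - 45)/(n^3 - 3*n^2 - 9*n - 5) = (n^2 + 6*n + 9)/(n^2 + 2*n + 1)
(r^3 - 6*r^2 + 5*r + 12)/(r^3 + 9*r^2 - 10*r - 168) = (r^2 - 2*r - 3)/(r^2 + 13*r + 42)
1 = 1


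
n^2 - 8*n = n*(n - 8)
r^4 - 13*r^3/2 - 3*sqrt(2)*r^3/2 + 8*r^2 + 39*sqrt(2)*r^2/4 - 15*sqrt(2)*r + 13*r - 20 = (r - 4)*(r - 5/2)*(r - 2*sqrt(2))*(r + sqrt(2)/2)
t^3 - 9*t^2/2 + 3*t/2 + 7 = (t - 7/2)*(t - 2)*(t + 1)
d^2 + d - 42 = (d - 6)*(d + 7)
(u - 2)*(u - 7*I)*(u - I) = u^3 - 2*u^2 - 8*I*u^2 - 7*u + 16*I*u + 14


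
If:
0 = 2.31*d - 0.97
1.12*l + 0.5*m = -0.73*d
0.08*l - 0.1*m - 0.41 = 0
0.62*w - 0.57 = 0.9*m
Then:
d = 0.42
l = 1.15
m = -3.18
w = -3.70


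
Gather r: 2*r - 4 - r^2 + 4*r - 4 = -r^2 + 6*r - 8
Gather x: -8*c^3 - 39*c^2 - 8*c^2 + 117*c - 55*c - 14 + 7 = -8*c^3 - 47*c^2 + 62*c - 7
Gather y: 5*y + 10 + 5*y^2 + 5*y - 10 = 5*y^2 + 10*y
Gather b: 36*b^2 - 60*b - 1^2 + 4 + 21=36*b^2 - 60*b + 24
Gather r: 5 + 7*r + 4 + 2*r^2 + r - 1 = 2*r^2 + 8*r + 8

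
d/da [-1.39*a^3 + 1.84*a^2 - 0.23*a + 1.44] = -4.17*a^2 + 3.68*a - 0.23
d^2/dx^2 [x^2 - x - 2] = 2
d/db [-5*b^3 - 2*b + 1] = -15*b^2 - 2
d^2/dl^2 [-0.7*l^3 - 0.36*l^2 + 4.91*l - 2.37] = -4.2*l - 0.72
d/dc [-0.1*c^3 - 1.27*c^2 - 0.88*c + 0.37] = -0.3*c^2 - 2.54*c - 0.88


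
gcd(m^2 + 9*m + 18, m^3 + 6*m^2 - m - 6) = m + 6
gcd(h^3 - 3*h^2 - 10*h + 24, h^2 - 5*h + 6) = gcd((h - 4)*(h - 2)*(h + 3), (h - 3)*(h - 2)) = h - 2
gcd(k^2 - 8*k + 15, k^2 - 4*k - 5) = k - 5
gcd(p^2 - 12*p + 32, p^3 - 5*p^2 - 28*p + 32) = p - 8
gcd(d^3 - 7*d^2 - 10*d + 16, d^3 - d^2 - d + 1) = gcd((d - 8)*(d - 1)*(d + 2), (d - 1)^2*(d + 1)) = d - 1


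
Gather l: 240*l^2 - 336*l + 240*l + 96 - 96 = 240*l^2 - 96*l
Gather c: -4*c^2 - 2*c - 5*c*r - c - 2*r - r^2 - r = -4*c^2 + c*(-5*r - 3) - r^2 - 3*r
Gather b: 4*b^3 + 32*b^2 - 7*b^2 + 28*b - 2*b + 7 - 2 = 4*b^3 + 25*b^2 + 26*b + 5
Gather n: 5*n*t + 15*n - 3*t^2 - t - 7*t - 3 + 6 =n*(5*t + 15) - 3*t^2 - 8*t + 3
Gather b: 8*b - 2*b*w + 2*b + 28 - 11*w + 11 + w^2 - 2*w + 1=b*(10 - 2*w) + w^2 - 13*w + 40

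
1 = 1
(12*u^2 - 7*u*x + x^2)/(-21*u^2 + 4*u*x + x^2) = (-4*u + x)/(7*u + x)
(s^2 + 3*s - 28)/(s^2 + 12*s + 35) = (s - 4)/(s + 5)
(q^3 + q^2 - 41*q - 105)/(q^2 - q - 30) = (q^2 - 4*q - 21)/(q - 6)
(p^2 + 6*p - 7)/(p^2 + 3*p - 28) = (p - 1)/(p - 4)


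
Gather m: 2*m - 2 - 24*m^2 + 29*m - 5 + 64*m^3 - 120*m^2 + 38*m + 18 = 64*m^3 - 144*m^2 + 69*m + 11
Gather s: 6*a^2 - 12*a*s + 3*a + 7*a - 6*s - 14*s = 6*a^2 + 10*a + s*(-12*a - 20)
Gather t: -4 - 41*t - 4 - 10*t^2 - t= -10*t^2 - 42*t - 8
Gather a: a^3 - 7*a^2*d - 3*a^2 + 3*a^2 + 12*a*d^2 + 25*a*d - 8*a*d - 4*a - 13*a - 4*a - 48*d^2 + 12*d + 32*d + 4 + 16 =a^3 - 7*a^2*d + a*(12*d^2 + 17*d - 21) - 48*d^2 + 44*d + 20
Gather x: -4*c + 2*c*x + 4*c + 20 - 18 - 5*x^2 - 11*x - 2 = -5*x^2 + x*(2*c - 11)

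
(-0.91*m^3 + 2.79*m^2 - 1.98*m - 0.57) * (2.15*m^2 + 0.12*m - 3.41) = -1.9565*m^5 + 5.8893*m^4 - 0.819099999999999*m^3 - 10.977*m^2 + 6.6834*m + 1.9437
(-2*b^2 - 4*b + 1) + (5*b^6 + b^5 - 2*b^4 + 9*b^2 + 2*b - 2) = 5*b^6 + b^5 - 2*b^4 + 7*b^2 - 2*b - 1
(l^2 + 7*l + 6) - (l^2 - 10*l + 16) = 17*l - 10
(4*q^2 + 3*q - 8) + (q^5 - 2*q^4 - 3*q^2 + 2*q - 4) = q^5 - 2*q^4 + q^2 + 5*q - 12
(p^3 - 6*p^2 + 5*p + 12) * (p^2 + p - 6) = p^5 - 5*p^4 - 7*p^3 + 53*p^2 - 18*p - 72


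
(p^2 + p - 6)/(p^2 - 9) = (p - 2)/(p - 3)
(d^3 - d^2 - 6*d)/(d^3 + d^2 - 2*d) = (d - 3)/(d - 1)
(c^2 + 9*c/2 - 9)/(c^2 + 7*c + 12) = (c^2 + 9*c/2 - 9)/(c^2 + 7*c + 12)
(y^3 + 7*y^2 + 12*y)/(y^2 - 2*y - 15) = y*(y + 4)/(y - 5)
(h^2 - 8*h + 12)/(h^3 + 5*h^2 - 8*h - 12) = (h - 6)/(h^2 + 7*h + 6)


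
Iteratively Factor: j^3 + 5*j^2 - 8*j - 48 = (j - 3)*(j^2 + 8*j + 16) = (j - 3)*(j + 4)*(j + 4)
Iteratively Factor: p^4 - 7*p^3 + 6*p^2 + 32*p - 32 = (p - 4)*(p^3 - 3*p^2 - 6*p + 8) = (p - 4)*(p - 1)*(p^2 - 2*p - 8) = (p - 4)^2*(p - 1)*(p + 2)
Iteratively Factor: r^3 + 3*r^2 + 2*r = (r)*(r^2 + 3*r + 2) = r*(r + 1)*(r + 2)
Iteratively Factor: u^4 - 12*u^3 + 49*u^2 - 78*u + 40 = (u - 5)*(u^3 - 7*u^2 + 14*u - 8) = (u - 5)*(u - 1)*(u^2 - 6*u + 8) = (u - 5)*(u - 2)*(u - 1)*(u - 4)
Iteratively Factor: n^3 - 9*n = (n - 3)*(n^2 + 3*n) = (n - 3)*(n + 3)*(n)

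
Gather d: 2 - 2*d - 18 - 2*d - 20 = -4*d - 36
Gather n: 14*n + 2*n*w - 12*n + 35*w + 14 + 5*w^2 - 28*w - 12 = n*(2*w + 2) + 5*w^2 + 7*w + 2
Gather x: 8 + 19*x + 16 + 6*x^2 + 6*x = 6*x^2 + 25*x + 24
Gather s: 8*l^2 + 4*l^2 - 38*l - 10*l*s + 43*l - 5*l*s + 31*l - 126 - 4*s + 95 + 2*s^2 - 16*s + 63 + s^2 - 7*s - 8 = 12*l^2 + 36*l + 3*s^2 + s*(-15*l - 27) + 24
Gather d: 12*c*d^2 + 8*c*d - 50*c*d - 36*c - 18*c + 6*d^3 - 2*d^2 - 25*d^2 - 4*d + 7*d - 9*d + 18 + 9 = -54*c + 6*d^3 + d^2*(12*c - 27) + d*(-42*c - 6) + 27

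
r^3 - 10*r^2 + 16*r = r*(r - 8)*(r - 2)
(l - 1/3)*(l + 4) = l^2 + 11*l/3 - 4/3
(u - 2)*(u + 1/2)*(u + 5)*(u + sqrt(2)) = u^4 + sqrt(2)*u^3 + 7*u^3/2 - 17*u^2/2 + 7*sqrt(2)*u^2/2 - 17*sqrt(2)*u/2 - 5*u - 5*sqrt(2)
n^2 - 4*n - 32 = (n - 8)*(n + 4)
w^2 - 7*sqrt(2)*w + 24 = (w - 4*sqrt(2))*(w - 3*sqrt(2))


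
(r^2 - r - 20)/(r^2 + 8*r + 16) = (r - 5)/(r + 4)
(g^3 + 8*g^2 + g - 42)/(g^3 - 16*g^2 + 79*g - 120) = (g^3 + 8*g^2 + g - 42)/(g^3 - 16*g^2 + 79*g - 120)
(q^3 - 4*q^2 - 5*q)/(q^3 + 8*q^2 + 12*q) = (q^2 - 4*q - 5)/(q^2 + 8*q + 12)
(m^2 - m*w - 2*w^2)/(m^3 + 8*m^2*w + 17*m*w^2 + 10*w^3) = (m - 2*w)/(m^2 + 7*m*w + 10*w^2)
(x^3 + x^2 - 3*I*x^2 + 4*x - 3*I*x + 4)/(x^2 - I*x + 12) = (x^2 + x*(1 + I) + I)/(x + 3*I)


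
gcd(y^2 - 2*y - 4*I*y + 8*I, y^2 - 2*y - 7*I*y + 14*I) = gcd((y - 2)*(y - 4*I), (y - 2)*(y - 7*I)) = y - 2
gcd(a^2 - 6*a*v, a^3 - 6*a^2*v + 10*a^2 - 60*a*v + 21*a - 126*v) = -a + 6*v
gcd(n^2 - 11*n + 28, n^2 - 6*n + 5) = 1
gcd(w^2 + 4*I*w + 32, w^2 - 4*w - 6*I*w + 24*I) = 1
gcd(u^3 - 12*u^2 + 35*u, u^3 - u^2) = u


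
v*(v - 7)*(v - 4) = v^3 - 11*v^2 + 28*v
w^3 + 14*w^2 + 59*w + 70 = (w + 2)*(w + 5)*(w + 7)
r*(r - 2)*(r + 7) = r^3 + 5*r^2 - 14*r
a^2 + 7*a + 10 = (a + 2)*(a + 5)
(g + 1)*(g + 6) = g^2 + 7*g + 6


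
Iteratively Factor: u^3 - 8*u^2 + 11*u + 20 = (u + 1)*(u^2 - 9*u + 20) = (u - 4)*(u + 1)*(u - 5)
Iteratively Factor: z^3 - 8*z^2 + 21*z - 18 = (z - 3)*(z^2 - 5*z + 6) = (z - 3)*(z - 2)*(z - 3)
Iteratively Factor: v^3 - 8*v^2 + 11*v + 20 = (v - 4)*(v^2 - 4*v - 5) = (v - 4)*(v + 1)*(v - 5)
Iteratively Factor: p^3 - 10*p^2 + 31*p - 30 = (p - 2)*(p^2 - 8*p + 15) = (p - 5)*(p - 2)*(p - 3)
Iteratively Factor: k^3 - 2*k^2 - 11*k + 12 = (k - 1)*(k^2 - k - 12) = (k - 1)*(k + 3)*(k - 4)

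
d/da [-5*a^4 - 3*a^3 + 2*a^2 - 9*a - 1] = -20*a^3 - 9*a^2 + 4*a - 9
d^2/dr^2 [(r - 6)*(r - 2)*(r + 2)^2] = 12*r^2 - 24*r - 32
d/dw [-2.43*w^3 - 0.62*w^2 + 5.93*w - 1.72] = -7.29*w^2 - 1.24*w + 5.93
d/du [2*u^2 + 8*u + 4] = 4*u + 8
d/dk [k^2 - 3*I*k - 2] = 2*k - 3*I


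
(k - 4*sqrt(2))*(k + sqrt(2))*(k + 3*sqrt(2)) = k^3 - 26*k - 24*sqrt(2)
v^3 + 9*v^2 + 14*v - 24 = (v - 1)*(v + 4)*(v + 6)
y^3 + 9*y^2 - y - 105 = (y - 3)*(y + 5)*(y + 7)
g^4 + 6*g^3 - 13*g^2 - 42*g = g*(g - 3)*(g + 2)*(g + 7)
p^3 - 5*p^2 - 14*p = p*(p - 7)*(p + 2)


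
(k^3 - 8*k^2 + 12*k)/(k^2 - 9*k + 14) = k*(k - 6)/(k - 7)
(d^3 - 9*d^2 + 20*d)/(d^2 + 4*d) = (d^2 - 9*d + 20)/(d + 4)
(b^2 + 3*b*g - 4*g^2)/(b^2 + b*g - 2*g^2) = (b + 4*g)/(b + 2*g)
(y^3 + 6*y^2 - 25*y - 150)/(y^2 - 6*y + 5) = (y^2 + 11*y + 30)/(y - 1)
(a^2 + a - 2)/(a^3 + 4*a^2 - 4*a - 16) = (a - 1)/(a^2 + 2*a - 8)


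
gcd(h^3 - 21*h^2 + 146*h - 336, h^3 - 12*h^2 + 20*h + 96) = h^2 - 14*h + 48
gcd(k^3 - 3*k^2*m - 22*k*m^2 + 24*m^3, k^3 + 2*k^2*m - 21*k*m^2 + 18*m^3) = k - m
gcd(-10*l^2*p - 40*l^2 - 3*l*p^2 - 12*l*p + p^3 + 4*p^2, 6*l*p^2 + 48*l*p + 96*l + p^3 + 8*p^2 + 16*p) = p + 4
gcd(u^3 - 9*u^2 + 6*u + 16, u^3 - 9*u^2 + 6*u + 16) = u^3 - 9*u^2 + 6*u + 16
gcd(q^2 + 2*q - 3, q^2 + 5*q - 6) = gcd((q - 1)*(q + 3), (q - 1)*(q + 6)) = q - 1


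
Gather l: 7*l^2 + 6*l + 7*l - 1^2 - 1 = 7*l^2 + 13*l - 2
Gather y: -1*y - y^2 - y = -y^2 - 2*y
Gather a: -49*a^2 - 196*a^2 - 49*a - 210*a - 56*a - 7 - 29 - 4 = -245*a^2 - 315*a - 40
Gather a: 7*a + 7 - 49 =7*a - 42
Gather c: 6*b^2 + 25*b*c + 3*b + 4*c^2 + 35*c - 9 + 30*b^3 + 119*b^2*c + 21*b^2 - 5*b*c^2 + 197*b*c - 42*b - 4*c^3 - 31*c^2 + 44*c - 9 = 30*b^3 + 27*b^2 - 39*b - 4*c^3 + c^2*(-5*b - 27) + c*(119*b^2 + 222*b + 79) - 18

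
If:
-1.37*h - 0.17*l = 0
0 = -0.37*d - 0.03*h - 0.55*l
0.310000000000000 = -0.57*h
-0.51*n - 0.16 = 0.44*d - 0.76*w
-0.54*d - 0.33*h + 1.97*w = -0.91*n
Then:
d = -6.47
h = -0.54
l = 4.38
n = 1.47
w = -2.55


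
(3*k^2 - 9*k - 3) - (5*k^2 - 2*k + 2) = -2*k^2 - 7*k - 5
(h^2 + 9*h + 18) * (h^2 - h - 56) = h^4 + 8*h^3 - 47*h^2 - 522*h - 1008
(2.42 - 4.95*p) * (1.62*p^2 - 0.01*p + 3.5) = -8.019*p^3 + 3.9699*p^2 - 17.3492*p + 8.47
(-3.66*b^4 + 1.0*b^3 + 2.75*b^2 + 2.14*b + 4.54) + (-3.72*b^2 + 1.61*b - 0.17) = -3.66*b^4 + 1.0*b^3 - 0.97*b^2 + 3.75*b + 4.37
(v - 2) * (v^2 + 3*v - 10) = v^3 + v^2 - 16*v + 20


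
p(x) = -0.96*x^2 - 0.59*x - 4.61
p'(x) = -1.92*x - 0.59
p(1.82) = -8.86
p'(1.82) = -4.08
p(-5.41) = -29.52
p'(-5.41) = 9.80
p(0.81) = -5.72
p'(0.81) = -2.15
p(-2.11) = -7.64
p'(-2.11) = 3.46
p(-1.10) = -5.12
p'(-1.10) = 1.52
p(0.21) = -4.78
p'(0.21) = -0.99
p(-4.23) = -19.29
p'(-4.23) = 7.53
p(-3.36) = -13.47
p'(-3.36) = 5.86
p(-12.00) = -135.77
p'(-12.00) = 22.45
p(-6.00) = -35.63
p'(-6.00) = 10.93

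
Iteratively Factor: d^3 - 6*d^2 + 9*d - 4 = (d - 1)*(d^2 - 5*d + 4) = (d - 4)*(d - 1)*(d - 1)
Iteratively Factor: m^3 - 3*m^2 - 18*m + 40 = (m - 2)*(m^2 - m - 20) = (m - 2)*(m + 4)*(m - 5)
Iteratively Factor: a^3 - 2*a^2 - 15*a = (a)*(a^2 - 2*a - 15) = a*(a + 3)*(a - 5)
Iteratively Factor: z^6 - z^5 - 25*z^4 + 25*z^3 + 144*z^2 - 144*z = (z - 4)*(z^5 + 3*z^4 - 13*z^3 - 27*z^2 + 36*z) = z*(z - 4)*(z^4 + 3*z^3 - 13*z^2 - 27*z + 36) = z*(z - 4)*(z - 1)*(z^3 + 4*z^2 - 9*z - 36) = z*(z - 4)*(z - 1)*(z + 4)*(z^2 - 9) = z*(z - 4)*(z - 1)*(z + 3)*(z + 4)*(z - 3)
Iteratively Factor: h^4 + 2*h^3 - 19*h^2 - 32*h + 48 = (h - 4)*(h^3 + 6*h^2 + 5*h - 12) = (h - 4)*(h + 3)*(h^2 + 3*h - 4) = (h - 4)*(h + 3)*(h + 4)*(h - 1)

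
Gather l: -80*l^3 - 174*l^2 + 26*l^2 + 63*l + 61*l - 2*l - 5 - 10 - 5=-80*l^3 - 148*l^2 + 122*l - 20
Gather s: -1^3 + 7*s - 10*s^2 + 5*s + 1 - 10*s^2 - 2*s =-20*s^2 + 10*s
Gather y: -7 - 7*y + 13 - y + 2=8 - 8*y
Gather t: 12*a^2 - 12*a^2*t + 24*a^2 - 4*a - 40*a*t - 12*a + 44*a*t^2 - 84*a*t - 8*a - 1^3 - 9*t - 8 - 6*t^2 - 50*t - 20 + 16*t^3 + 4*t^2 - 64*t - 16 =36*a^2 - 24*a + 16*t^3 + t^2*(44*a - 2) + t*(-12*a^2 - 124*a - 123) - 45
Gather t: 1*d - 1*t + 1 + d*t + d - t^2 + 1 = 2*d - t^2 + t*(d - 1) + 2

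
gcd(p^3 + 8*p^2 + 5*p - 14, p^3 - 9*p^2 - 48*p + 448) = p + 7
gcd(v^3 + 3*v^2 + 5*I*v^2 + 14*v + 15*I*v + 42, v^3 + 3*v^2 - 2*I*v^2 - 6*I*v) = v^2 + v*(3 - 2*I) - 6*I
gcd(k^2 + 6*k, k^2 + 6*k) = k^2 + 6*k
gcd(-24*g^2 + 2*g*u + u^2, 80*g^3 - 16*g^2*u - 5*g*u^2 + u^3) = -4*g + u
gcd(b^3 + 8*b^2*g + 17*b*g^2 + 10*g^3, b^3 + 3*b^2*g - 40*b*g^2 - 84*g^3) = b + 2*g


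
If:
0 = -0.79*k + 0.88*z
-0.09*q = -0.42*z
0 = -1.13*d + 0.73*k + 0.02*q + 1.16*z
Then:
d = 1.82875919495164*z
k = 1.11392405063291*z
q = 4.66666666666667*z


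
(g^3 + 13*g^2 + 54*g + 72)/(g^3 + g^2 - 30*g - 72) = (g + 6)/(g - 6)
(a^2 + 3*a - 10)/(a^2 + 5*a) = (a - 2)/a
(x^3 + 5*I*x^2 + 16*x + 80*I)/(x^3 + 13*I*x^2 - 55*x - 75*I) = (x^2 + 16)/(x^2 + 8*I*x - 15)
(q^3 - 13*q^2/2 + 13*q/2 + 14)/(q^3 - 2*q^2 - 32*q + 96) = (2*q^2 - 5*q - 7)/(2*(q^2 + 2*q - 24))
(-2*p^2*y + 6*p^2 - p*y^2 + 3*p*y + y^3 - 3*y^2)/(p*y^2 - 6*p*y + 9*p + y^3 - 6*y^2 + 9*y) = (-2*p + y)/(y - 3)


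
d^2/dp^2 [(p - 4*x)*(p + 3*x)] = 2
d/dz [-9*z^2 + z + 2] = 1 - 18*z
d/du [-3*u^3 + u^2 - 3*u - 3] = -9*u^2 + 2*u - 3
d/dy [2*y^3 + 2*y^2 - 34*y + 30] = 6*y^2 + 4*y - 34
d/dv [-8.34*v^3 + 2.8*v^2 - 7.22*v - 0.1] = -25.02*v^2 + 5.6*v - 7.22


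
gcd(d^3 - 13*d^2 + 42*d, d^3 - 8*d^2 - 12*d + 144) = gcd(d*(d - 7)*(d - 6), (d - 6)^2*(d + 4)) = d - 6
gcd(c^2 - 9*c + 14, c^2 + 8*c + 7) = 1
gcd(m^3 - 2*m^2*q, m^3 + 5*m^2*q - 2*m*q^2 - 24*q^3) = -m + 2*q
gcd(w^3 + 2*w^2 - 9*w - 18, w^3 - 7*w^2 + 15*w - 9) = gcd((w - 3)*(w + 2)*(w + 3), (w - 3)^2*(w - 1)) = w - 3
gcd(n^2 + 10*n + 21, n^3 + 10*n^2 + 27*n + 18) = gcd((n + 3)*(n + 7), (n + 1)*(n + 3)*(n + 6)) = n + 3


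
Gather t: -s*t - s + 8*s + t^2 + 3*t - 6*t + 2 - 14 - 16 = 7*s + t^2 + t*(-s - 3) - 28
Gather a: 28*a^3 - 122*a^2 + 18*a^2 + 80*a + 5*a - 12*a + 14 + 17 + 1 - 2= 28*a^3 - 104*a^2 + 73*a + 30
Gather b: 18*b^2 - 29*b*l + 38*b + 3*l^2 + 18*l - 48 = 18*b^2 + b*(38 - 29*l) + 3*l^2 + 18*l - 48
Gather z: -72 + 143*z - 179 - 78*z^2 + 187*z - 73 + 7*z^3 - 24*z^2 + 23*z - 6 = 7*z^3 - 102*z^2 + 353*z - 330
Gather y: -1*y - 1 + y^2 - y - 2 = y^2 - 2*y - 3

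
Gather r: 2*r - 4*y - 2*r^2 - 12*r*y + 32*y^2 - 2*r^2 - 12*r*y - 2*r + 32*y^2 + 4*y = -4*r^2 - 24*r*y + 64*y^2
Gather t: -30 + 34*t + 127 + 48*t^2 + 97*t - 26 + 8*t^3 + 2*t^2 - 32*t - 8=8*t^3 + 50*t^2 + 99*t + 63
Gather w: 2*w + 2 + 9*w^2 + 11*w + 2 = 9*w^2 + 13*w + 4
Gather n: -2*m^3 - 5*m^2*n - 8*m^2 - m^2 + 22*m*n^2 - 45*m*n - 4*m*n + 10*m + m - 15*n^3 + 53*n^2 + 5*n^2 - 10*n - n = -2*m^3 - 9*m^2 + 11*m - 15*n^3 + n^2*(22*m + 58) + n*(-5*m^2 - 49*m - 11)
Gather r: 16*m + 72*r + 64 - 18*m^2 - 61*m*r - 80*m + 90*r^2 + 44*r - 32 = -18*m^2 - 64*m + 90*r^2 + r*(116 - 61*m) + 32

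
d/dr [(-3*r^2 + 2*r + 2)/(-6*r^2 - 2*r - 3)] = 2*(9*r^2 + 21*r - 1)/(36*r^4 + 24*r^3 + 40*r^2 + 12*r + 9)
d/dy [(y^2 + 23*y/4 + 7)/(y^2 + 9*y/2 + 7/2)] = (-10*y^2 - 56*y - 91)/(2*(4*y^4 + 36*y^3 + 109*y^2 + 126*y + 49))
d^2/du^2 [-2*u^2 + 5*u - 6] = -4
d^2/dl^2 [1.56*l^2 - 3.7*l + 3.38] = 3.12000000000000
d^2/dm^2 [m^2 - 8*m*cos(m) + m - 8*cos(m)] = 8*m*cos(m) + 16*sin(m) + 8*cos(m) + 2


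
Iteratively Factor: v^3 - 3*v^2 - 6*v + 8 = (v - 4)*(v^2 + v - 2) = (v - 4)*(v + 2)*(v - 1)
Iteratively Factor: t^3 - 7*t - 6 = (t - 3)*(t^2 + 3*t + 2) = (t - 3)*(t + 2)*(t + 1)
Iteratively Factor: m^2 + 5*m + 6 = (m + 3)*(m + 2)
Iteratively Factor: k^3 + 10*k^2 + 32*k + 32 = (k + 4)*(k^2 + 6*k + 8) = (k + 2)*(k + 4)*(k + 4)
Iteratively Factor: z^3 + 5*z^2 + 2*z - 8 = (z + 4)*(z^2 + z - 2) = (z + 2)*(z + 4)*(z - 1)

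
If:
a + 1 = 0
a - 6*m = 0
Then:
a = -1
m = -1/6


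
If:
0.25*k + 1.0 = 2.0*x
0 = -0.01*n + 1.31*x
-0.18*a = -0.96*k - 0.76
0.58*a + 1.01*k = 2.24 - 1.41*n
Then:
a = -13.93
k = -3.40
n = 9.76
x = 0.07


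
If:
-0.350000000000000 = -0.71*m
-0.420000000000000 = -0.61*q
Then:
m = 0.49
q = 0.69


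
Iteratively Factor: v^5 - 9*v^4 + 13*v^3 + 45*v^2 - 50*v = (v - 5)*(v^4 - 4*v^3 - 7*v^2 + 10*v) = (v - 5)*(v + 2)*(v^3 - 6*v^2 + 5*v) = v*(v - 5)*(v + 2)*(v^2 - 6*v + 5) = v*(v - 5)*(v - 1)*(v + 2)*(v - 5)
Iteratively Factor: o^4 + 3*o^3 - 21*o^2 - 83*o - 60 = (o + 4)*(o^3 - o^2 - 17*o - 15) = (o - 5)*(o + 4)*(o^2 + 4*o + 3) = (o - 5)*(o + 3)*(o + 4)*(o + 1)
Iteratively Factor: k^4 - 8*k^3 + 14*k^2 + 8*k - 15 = (k - 3)*(k^3 - 5*k^2 - k + 5) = (k - 3)*(k + 1)*(k^2 - 6*k + 5) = (k - 5)*(k - 3)*(k + 1)*(k - 1)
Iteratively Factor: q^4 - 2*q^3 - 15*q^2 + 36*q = (q)*(q^3 - 2*q^2 - 15*q + 36) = q*(q - 3)*(q^2 + q - 12) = q*(q - 3)^2*(q + 4)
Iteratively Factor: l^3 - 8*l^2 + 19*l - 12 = (l - 1)*(l^2 - 7*l + 12) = (l - 3)*(l - 1)*(l - 4)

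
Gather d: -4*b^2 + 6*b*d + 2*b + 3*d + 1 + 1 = -4*b^2 + 2*b + d*(6*b + 3) + 2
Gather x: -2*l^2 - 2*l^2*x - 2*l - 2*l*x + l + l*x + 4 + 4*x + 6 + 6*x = -2*l^2 - l + x*(-2*l^2 - l + 10) + 10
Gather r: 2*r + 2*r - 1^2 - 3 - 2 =4*r - 6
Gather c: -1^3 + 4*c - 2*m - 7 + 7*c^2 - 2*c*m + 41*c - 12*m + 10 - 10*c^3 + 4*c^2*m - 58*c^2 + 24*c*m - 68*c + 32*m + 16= -10*c^3 + c^2*(4*m - 51) + c*(22*m - 23) + 18*m + 18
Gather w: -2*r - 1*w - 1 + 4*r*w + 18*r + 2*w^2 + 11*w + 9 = 16*r + 2*w^2 + w*(4*r + 10) + 8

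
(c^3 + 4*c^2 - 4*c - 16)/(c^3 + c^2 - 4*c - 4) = (c + 4)/(c + 1)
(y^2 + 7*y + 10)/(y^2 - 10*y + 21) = (y^2 + 7*y + 10)/(y^2 - 10*y + 21)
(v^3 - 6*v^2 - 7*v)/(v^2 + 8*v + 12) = v*(v^2 - 6*v - 7)/(v^2 + 8*v + 12)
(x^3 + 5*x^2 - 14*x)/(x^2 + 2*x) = (x^2 + 5*x - 14)/(x + 2)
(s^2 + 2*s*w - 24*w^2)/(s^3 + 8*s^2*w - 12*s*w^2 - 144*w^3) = 1/(s + 6*w)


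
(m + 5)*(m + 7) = m^2 + 12*m + 35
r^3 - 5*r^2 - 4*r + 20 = (r - 5)*(r - 2)*(r + 2)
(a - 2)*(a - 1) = a^2 - 3*a + 2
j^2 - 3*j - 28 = (j - 7)*(j + 4)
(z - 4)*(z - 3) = z^2 - 7*z + 12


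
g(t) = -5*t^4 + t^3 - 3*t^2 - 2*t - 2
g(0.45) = -3.62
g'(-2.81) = 482.31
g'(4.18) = -1435.36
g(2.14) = -115.08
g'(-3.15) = 671.78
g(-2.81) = -354.00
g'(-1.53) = 85.83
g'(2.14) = -197.11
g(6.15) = -7047.87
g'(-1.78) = 130.98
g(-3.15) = -549.00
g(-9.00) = -33761.00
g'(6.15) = -4577.60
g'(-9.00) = 14875.00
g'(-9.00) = 14875.00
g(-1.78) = -63.78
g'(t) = -20*t^3 + 3*t^2 - 6*t - 2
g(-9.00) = -33761.00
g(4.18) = -1516.17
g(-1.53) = -36.94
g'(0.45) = -5.92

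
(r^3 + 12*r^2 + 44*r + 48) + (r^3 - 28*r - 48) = 2*r^3 + 12*r^2 + 16*r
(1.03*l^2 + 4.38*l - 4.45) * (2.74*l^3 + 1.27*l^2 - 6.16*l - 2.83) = 2.8222*l^5 + 13.3093*l^4 - 12.9752*l^3 - 35.5472*l^2 + 15.0166*l + 12.5935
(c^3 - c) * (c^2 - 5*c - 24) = c^5 - 5*c^4 - 25*c^3 + 5*c^2 + 24*c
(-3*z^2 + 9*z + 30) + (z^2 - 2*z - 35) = -2*z^2 + 7*z - 5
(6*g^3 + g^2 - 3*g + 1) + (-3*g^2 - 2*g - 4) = 6*g^3 - 2*g^2 - 5*g - 3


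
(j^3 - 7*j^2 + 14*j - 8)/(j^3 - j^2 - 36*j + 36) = (j^2 - 6*j + 8)/(j^2 - 36)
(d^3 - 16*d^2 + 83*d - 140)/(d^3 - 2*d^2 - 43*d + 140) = (d - 7)/(d + 7)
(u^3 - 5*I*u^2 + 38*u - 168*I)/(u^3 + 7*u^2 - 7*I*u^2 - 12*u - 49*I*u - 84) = (u^2 - I*u + 42)/(u^2 + u*(7 - 3*I) - 21*I)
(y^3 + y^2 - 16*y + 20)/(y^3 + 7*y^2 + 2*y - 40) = (y - 2)/(y + 4)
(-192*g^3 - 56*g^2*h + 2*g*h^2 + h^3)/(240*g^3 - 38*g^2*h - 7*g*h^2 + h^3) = (-4*g - h)/(5*g - h)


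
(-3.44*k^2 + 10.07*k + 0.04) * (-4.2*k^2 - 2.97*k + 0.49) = 14.448*k^4 - 32.0772*k^3 - 31.7615*k^2 + 4.8155*k + 0.0196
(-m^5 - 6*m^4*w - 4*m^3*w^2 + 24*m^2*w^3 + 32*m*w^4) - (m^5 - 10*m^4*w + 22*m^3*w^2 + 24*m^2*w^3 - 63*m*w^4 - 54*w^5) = -2*m^5 + 4*m^4*w - 26*m^3*w^2 + 95*m*w^4 + 54*w^5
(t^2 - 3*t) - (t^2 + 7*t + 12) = -10*t - 12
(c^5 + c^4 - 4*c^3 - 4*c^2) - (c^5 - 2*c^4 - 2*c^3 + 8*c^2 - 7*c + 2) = 3*c^4 - 2*c^3 - 12*c^2 + 7*c - 2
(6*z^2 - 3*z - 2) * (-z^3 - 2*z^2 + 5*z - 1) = -6*z^5 - 9*z^4 + 38*z^3 - 17*z^2 - 7*z + 2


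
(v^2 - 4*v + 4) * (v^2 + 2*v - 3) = v^4 - 2*v^3 - 7*v^2 + 20*v - 12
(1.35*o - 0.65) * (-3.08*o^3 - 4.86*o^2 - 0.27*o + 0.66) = -4.158*o^4 - 4.559*o^3 + 2.7945*o^2 + 1.0665*o - 0.429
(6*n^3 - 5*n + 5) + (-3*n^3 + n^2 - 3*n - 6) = 3*n^3 + n^2 - 8*n - 1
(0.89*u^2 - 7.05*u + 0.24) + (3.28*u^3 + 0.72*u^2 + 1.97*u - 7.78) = 3.28*u^3 + 1.61*u^2 - 5.08*u - 7.54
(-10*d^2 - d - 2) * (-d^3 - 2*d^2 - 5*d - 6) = 10*d^5 + 21*d^4 + 54*d^3 + 69*d^2 + 16*d + 12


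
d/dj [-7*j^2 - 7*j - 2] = -14*j - 7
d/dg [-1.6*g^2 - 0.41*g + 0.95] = -3.2*g - 0.41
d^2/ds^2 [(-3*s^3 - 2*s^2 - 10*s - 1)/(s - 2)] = 2*(-3*s^3 + 18*s^2 - 36*s - 29)/(s^3 - 6*s^2 + 12*s - 8)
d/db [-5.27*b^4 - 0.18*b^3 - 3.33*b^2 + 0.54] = b*(-21.08*b^2 - 0.54*b - 6.66)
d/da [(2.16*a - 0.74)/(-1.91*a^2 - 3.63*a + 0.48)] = (4.1256*a^2 - 2.8268*a - 1.6494)/(3.6481*a^4 + 13.8666*a^3 + 11.3433*a^2 - 3.4848*a + 0.2304)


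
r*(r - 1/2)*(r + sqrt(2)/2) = r^3 - r^2/2 + sqrt(2)*r^2/2 - sqrt(2)*r/4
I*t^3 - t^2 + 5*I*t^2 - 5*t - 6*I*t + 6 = (t + 6)*(t + I)*(I*t - I)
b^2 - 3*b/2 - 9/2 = (b - 3)*(b + 3/2)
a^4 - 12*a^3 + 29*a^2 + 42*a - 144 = (a - 8)*(a - 3)^2*(a + 2)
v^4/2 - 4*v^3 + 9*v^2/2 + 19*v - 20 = (v/2 + 1)*(v - 5)*(v - 4)*(v - 1)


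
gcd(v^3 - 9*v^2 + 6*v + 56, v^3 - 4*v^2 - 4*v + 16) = v^2 - 2*v - 8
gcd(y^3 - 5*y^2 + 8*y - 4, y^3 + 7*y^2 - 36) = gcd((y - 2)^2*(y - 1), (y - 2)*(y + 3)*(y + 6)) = y - 2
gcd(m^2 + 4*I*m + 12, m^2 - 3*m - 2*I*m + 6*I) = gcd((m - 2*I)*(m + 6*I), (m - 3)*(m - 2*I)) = m - 2*I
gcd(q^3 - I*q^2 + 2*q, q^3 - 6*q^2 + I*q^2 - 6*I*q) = q^2 + I*q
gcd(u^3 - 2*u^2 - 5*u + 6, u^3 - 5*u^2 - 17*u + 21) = u - 1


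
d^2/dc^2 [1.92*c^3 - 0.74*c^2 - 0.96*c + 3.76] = 11.52*c - 1.48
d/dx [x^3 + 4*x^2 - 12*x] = 3*x^2 + 8*x - 12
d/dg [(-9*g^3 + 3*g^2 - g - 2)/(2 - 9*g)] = (162*g^3 - 81*g^2 + 12*g - 20)/(81*g^2 - 36*g + 4)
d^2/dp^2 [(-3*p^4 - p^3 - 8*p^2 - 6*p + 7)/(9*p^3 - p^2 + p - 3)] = 2*(-633*p^6 - 1665*p^5 + 3582*p^4 - 1902*p^3 - 843*p^2 + 573*p - 104)/(729*p^9 - 243*p^8 + 270*p^7 - 784*p^6 + 192*p^5 - 174*p^4 + 262*p^3 - 36*p^2 + 27*p - 27)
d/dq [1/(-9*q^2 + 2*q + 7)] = 2*(9*q - 1)/(-9*q^2 + 2*q + 7)^2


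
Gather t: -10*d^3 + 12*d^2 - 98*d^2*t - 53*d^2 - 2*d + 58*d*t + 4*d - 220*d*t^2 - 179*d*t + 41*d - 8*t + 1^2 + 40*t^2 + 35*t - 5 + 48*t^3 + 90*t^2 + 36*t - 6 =-10*d^3 - 41*d^2 + 43*d + 48*t^3 + t^2*(130 - 220*d) + t*(-98*d^2 - 121*d + 63) - 10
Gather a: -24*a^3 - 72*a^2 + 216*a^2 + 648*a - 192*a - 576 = -24*a^3 + 144*a^2 + 456*a - 576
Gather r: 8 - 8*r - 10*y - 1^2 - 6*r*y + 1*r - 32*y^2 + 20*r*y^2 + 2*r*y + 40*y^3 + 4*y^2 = r*(20*y^2 - 4*y - 7) + 40*y^3 - 28*y^2 - 10*y + 7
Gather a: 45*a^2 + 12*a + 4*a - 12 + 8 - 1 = 45*a^2 + 16*a - 5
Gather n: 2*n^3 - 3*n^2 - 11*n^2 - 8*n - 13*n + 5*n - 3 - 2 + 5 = 2*n^3 - 14*n^2 - 16*n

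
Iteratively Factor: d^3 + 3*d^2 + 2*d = (d + 1)*(d^2 + 2*d) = (d + 1)*(d + 2)*(d)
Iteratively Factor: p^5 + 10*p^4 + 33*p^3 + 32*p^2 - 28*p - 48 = (p + 2)*(p^4 + 8*p^3 + 17*p^2 - 2*p - 24) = (p + 2)*(p + 4)*(p^3 + 4*p^2 + p - 6) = (p + 2)^2*(p + 4)*(p^2 + 2*p - 3) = (p - 1)*(p + 2)^2*(p + 4)*(p + 3)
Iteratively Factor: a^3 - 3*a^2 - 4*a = (a - 4)*(a^2 + a) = a*(a - 4)*(a + 1)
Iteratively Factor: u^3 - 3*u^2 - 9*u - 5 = (u - 5)*(u^2 + 2*u + 1) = (u - 5)*(u + 1)*(u + 1)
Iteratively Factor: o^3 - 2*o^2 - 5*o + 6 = (o + 2)*(o^2 - 4*o + 3) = (o - 1)*(o + 2)*(o - 3)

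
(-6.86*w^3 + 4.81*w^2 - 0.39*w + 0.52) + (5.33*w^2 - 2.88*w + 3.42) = -6.86*w^3 + 10.14*w^2 - 3.27*w + 3.94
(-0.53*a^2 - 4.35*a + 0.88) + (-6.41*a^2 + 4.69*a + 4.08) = -6.94*a^2 + 0.340000000000001*a + 4.96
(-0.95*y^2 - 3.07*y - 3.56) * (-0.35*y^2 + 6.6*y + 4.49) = 0.3325*y^4 - 5.1955*y^3 - 23.2815*y^2 - 37.2803*y - 15.9844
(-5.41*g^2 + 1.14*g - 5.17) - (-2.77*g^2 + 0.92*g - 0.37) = -2.64*g^2 + 0.22*g - 4.8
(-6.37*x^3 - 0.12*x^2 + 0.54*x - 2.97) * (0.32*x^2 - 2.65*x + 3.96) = -2.0384*x^5 + 16.8421*x^4 - 24.7344*x^3 - 2.8566*x^2 + 10.0089*x - 11.7612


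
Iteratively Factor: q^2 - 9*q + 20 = (q - 4)*(q - 5)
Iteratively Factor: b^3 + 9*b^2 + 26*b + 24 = (b + 2)*(b^2 + 7*b + 12) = (b + 2)*(b + 3)*(b + 4)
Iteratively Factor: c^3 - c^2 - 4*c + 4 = (c + 2)*(c^2 - 3*c + 2) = (c - 2)*(c + 2)*(c - 1)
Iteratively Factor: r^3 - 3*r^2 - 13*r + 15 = (r + 3)*(r^2 - 6*r + 5) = (r - 1)*(r + 3)*(r - 5)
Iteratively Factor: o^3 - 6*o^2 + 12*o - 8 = (o - 2)*(o^2 - 4*o + 4) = (o - 2)^2*(o - 2)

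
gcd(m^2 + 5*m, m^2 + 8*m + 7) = 1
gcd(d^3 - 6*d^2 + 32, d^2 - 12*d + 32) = d - 4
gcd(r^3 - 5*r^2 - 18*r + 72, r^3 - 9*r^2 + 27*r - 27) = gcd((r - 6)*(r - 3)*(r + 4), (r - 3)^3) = r - 3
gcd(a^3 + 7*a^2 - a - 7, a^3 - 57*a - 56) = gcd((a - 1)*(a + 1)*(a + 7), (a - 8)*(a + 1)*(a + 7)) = a^2 + 8*a + 7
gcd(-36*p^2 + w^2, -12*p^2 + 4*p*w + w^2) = 6*p + w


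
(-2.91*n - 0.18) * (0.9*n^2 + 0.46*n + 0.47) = -2.619*n^3 - 1.5006*n^2 - 1.4505*n - 0.0846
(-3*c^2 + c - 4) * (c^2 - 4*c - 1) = -3*c^4 + 13*c^3 - 5*c^2 + 15*c + 4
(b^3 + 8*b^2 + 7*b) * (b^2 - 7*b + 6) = b^5 + b^4 - 43*b^3 - b^2 + 42*b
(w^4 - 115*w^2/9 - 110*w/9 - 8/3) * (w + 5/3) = w^5 + 5*w^4/3 - 115*w^3/9 - 905*w^2/27 - 622*w/27 - 40/9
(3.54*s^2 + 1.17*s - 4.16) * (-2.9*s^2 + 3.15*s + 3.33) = -10.266*s^4 + 7.758*s^3 + 27.5377*s^2 - 9.2079*s - 13.8528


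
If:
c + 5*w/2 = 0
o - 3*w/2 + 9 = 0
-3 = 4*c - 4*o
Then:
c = -195/32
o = -171/32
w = 39/16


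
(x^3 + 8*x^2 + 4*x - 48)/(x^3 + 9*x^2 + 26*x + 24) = (x^2 + 4*x - 12)/(x^2 + 5*x + 6)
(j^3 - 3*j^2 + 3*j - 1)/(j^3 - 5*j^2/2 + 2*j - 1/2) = 2*(j - 1)/(2*j - 1)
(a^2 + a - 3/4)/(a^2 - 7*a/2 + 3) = (4*a^2 + 4*a - 3)/(2*(2*a^2 - 7*a + 6))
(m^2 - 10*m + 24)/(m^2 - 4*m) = (m - 6)/m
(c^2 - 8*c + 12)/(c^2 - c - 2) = (c - 6)/(c + 1)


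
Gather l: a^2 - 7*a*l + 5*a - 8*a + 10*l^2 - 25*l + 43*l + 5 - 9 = a^2 - 3*a + 10*l^2 + l*(18 - 7*a) - 4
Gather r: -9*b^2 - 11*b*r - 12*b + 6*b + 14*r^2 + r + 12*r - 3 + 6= -9*b^2 - 6*b + 14*r^2 + r*(13 - 11*b) + 3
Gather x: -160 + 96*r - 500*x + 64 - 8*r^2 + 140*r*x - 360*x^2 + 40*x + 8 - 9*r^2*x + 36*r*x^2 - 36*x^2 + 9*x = -8*r^2 + 96*r + x^2*(36*r - 396) + x*(-9*r^2 + 140*r - 451) - 88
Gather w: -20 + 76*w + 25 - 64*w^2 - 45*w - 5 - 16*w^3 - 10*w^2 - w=-16*w^3 - 74*w^2 + 30*w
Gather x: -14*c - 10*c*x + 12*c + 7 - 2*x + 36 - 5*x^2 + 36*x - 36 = -2*c - 5*x^2 + x*(34 - 10*c) + 7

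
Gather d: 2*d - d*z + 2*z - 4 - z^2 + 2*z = d*(2 - z) - z^2 + 4*z - 4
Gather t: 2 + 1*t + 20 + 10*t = 11*t + 22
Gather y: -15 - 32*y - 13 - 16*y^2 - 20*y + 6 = -16*y^2 - 52*y - 22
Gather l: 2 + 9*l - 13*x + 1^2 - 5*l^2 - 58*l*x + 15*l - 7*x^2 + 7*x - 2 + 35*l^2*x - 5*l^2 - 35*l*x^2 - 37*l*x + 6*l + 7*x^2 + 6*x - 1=l^2*(35*x - 10) + l*(-35*x^2 - 95*x + 30)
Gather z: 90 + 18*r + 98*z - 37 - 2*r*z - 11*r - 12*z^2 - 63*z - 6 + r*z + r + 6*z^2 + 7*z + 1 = 8*r - 6*z^2 + z*(42 - r) + 48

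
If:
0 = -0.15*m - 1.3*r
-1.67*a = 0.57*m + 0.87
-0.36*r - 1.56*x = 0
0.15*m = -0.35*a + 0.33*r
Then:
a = -1.43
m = 2.66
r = -0.31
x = 0.07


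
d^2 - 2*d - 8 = (d - 4)*(d + 2)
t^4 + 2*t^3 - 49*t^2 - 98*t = t*(t - 7)*(t + 2)*(t + 7)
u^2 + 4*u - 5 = (u - 1)*(u + 5)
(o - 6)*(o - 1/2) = o^2 - 13*o/2 + 3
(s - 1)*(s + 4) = s^2 + 3*s - 4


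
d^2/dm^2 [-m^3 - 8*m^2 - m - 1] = -6*m - 16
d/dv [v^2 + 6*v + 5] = 2*v + 6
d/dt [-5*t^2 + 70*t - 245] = 70 - 10*t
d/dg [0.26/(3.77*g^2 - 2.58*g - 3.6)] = (0.6708 - 1.9604*g)/(-3.77*g^2 + 2.58*g + 3.6)^2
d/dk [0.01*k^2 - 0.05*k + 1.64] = 0.02*k - 0.05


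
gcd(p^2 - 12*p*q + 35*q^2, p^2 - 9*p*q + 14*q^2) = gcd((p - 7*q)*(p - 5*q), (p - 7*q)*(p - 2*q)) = p - 7*q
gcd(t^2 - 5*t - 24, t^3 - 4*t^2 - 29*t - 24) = t^2 - 5*t - 24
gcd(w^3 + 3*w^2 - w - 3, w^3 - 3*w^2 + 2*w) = w - 1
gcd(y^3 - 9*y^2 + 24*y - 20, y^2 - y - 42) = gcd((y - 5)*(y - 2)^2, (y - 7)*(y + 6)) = 1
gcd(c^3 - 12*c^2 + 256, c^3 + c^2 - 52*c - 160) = c^2 - 4*c - 32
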